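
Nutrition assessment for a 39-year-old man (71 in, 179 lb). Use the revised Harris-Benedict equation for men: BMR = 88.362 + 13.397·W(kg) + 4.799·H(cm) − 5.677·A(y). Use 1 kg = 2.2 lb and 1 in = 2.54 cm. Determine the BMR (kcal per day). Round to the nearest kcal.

Convert to metric: weight = 179 ÷ 2.2 = 81.3636 kg; height = 71 × 2.54 = 180.34 cm.
Harris-Benedict: BMR = 88.362 + 13.397(81.3636) + 4.799(180.34) − 5.677(39) = 1822.4393 kcal/day.

1822 kcal per day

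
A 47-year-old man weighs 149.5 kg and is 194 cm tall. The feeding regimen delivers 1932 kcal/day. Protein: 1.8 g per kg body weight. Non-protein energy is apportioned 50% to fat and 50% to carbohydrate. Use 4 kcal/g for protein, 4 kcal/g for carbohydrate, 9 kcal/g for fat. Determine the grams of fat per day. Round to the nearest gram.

48 g/day

Protein = 1.8 × 149.5 = 269.1 g → 269.1 × 4 = 1076.4 kcal.
Non-protein calories = 1932 − 1076.4 = 855.6 kcal.
Fat: 50% × 855.6 = 427.8 kcal; carbohydrate: 427.8 kcal.
Fat: 427.8 kcal ÷ 9 kcal/g = 47.5333 g.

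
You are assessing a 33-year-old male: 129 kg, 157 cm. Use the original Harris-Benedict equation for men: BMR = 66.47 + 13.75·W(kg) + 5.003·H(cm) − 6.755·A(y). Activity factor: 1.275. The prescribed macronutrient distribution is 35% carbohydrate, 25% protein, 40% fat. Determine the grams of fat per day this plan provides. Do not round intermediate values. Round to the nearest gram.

Harris-Benedict: BMR = 66.47 + 13.75(129) + 5.003(157) − 6.755(33) = 2402.776 kcal/day.
TEE = 2402.776 × 1.275 = 3063.5394 kcal/day.
Fat energy = 40% × 3063.5394 = 1225.4158 kcal.
Fat = 1225.4158 ÷ 9 kcal/g = 136.1573 g.

136 g/day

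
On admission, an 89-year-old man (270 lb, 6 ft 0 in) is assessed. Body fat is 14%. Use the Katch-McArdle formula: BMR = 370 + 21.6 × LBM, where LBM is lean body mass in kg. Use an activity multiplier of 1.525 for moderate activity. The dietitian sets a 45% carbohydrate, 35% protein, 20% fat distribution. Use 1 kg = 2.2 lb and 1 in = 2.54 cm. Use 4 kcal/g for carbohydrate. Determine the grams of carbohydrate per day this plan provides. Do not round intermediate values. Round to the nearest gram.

Convert to metric: weight = 270 ÷ 2.2 = 122.7273 kg; height = (6×12 + 0) × 2.54 = 72 × 2.54 = 182.88 cm.
LBM = 122.7273 × (1 − 0.14) = 105.5455 kg. Katch-McArdle: BMR = 370 + 21.6 × 105.5455 = 2649.7818 kcal/day.
TEE = 2649.7818 × 1.525 = 4040.9173 kcal/day.
Carbohydrate energy = 45% × 4040.9173 = 1818.4128 kcal.
Carbohydrate = 1818.4128 ÷ 4 kcal/g = 454.6032 g.

455 g/day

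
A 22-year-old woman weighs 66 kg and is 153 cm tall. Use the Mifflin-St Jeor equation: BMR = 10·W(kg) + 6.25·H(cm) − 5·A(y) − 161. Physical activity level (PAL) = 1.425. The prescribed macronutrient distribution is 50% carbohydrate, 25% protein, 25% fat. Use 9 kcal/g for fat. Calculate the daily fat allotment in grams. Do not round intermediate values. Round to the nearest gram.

53 g/day

Mifflin-St Jeor (female): BMR = 10(66) + 6.25(153) − 5(22) − 161 = 660 + 956.25 − 110 − 161 = 1345.25 kcal/day.
TEE = 1345.25 × 1.425 = 1916.9813 kcal/day.
Fat energy = 25% × 1916.9813 = 479.2453 kcal.
Fat = 479.2453 ÷ 9 kcal/g = 53.2495 g.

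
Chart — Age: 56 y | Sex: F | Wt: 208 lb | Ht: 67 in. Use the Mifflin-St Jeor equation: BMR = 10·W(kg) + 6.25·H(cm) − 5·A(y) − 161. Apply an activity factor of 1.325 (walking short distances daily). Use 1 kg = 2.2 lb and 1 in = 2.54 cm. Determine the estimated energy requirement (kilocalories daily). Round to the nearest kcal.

Convert to metric: weight = 208 ÷ 2.2 = 94.5455 kg; height = 67 × 2.54 = 170.18 cm.
Mifflin-St Jeor (female): BMR = 10(94.5455) + 6.25(170.18) − 5(56) − 161 = 945.4545 + 1063.625 − 280 − 161 = 1568.0795 kcal/day.
TEE = BMR × activity factor = 1568.0795 × 1.325 = 2077.7054 kcal/day.

2078 kilocalories daily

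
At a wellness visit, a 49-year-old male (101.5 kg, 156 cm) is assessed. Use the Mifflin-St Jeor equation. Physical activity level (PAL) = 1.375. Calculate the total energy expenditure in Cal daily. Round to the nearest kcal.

Mifflin-St Jeor (male): BMR = 10(101.5) + 6.25(156) − 5(49) + 5 = 1015 + 975 − 245 + 5 = 1750 kcal/day.
TEE = BMR × activity factor = 1750 × 1.375 = 2406.25 kcal/day.

2406 Cal daily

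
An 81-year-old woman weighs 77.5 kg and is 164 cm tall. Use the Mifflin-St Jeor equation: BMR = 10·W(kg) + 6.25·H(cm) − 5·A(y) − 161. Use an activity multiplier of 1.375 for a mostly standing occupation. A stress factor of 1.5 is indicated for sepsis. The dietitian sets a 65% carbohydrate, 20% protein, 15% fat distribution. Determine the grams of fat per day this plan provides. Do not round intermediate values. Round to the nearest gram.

Mifflin-St Jeor (female): BMR = 10(77.5) + 6.25(164) − 5(81) − 161 = 775 + 1025 − 405 − 161 = 1234 kcal/day.
TEE = 1234 × 1.375 = 1696.75 kcal/day.
With stress factor 1.5: 1696.75 × 1.5 = 2545.125 kcal/day.
Fat energy = 15% × 2545.125 = 381.7688 kcal.
Fat = 381.7688 ÷ 9 kcal/g = 42.4188 g.

42 g/day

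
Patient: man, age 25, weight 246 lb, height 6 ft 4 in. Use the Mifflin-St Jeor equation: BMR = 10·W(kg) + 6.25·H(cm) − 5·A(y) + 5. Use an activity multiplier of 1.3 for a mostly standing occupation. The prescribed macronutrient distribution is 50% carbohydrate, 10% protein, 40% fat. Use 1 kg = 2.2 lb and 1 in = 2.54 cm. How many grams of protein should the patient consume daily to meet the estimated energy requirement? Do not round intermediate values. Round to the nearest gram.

Convert to metric: weight = 246 ÷ 2.2 = 111.8182 kg; height = (6×12 + 4) × 2.54 = 76 × 2.54 = 193.04 cm.
Mifflin-St Jeor (male): BMR = 10(111.8182) + 6.25(193.04) − 5(25) + 5 = 1118.1818 + 1206.5 − 125 + 5 = 2204.6818 kcal/day.
TEE = 2204.6818 × 1.3 = 2866.0864 kcal/day.
Protein energy = 10% × 2866.0864 = 286.6086 kcal.
Protein = 286.6086 ÷ 4 kcal/g = 71.6522 g.

72 g/day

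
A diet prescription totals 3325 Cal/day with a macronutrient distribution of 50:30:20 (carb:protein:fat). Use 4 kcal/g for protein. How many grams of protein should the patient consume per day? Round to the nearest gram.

249 g/day

Protein energy = 30% × 3325 = 997.5 kcal.
At 4 kcal/g: 997.5 ÷ 4 = 249.375 g.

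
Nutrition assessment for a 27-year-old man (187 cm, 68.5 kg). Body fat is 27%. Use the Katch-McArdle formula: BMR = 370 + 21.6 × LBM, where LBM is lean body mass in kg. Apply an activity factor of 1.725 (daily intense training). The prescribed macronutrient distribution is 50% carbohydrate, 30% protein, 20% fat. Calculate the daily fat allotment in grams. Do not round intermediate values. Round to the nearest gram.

56 g/day

LBM = 68.5 × (1 − 0.27) = 50.005 kg. Katch-McArdle: BMR = 370 + 21.6 × 50.005 = 1450.108 kcal/day.
TEE = 1450.108 × 1.725 = 2501.4363 kcal/day.
Fat energy = 20% × 2501.4363 = 500.2873 kcal.
Fat = 500.2873 ÷ 9 kcal/g = 55.5875 g.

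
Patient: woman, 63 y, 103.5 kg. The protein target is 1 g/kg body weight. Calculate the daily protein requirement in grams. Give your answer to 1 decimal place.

103.5 g/day

Protein = 1 g/kg × 103.5 kg = 103.5 g/day.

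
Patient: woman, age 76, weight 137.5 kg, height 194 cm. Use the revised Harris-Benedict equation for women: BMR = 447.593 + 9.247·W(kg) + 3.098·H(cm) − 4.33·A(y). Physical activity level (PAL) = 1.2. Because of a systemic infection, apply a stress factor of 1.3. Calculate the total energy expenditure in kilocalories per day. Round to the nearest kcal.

3106 kilocalories per day

Harris-Benedict: BMR = 447.593 + 9.247(137.5) + 3.098(194) − 4.33(76) = 1990.9875 kcal/day.
TEE = BMR × activity factor = 1990.9875 × 1.2 = 2389.185 kcal/day.
Apply stress factor: 2389.185 × 1.3 = 3105.9405 kcal/day.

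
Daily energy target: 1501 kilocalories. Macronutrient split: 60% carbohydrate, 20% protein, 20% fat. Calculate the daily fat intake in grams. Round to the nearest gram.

Fat energy = 20% × 1501 = 300.2 kcal.
At 9 kcal/g: 300.2 ÷ 9 = 33.3556 g.

33 g/day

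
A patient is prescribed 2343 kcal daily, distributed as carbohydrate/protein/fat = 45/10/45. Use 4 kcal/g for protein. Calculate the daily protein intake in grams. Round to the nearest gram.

Protein energy = 10% × 2343 = 234.3 kcal.
At 4 kcal/g: 234.3 ÷ 4 = 58.575 g.

59 g/day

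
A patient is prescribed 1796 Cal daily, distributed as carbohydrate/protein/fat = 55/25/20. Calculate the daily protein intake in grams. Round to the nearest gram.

Protein energy = 25% × 1796 = 449 kcal.
At 4 kcal/g: 449 ÷ 4 = 112.25 g.

112 g/day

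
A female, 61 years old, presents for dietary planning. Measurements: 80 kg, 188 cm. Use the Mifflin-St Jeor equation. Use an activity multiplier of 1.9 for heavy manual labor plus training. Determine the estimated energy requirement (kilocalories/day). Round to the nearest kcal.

2867 kilocalories/day

Mifflin-St Jeor (female): BMR = 10(80) + 6.25(188) − 5(61) − 161 = 800 + 1175 − 305 − 161 = 1509 kcal/day.
TEE = BMR × activity factor = 1509 × 1.9 = 2867.1 kcal/day.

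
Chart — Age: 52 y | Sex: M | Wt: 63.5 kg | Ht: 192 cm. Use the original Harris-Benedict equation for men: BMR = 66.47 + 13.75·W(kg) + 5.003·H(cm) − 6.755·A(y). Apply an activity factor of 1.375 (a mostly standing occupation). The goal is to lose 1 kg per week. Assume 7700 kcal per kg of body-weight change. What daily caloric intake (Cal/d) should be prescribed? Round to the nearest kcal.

Harris-Benedict: BMR = 66.47 + 13.75(63.5) + 5.003(192) − 6.755(52) = 1548.911 kcal/day.
TEE = 1548.911 × 1.375 = 2129.7526 kcal/day.
Required daily deficit = 1 × 7700 ÷ 7 = 1100 kcal/day.
Target intake = 2129.7526 − 1100 = 1029.7526 kcal/day.

1030 Cal/d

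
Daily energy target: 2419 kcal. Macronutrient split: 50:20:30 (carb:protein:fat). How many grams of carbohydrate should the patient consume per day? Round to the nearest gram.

302 g/day

Carbohydrate energy = 50% × 2419 = 1209.5 kcal.
At 4 kcal/g: 1209.5 ÷ 4 = 302.375 g.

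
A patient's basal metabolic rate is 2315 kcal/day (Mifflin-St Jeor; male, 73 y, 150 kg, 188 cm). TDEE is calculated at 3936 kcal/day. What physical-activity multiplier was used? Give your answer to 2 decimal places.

1.70

Activity factor = TEE ÷ BMR = 3936 ÷ 2315 = 1.7.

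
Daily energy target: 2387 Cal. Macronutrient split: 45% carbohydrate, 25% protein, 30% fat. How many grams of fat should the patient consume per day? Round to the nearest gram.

80 g/day

Fat energy = 30% × 2387 = 716.1 kcal.
At 9 kcal/g: 716.1 ÷ 9 = 79.5667 g.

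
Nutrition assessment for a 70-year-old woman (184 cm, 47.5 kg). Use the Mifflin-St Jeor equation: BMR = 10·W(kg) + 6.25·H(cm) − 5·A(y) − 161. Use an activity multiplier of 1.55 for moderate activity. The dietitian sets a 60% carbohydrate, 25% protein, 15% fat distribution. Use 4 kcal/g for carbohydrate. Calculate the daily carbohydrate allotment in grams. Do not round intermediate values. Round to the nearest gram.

259 g/day

Mifflin-St Jeor (female): BMR = 10(47.5) + 6.25(184) − 5(70) − 161 = 475 + 1150 − 350 − 161 = 1114 kcal/day.
TEE = 1114 × 1.55 = 1726.7 kcal/day.
Carbohydrate energy = 60% × 1726.7 = 1036.02 kcal.
Carbohydrate = 1036.02 ÷ 4 kcal/g = 259.005 g.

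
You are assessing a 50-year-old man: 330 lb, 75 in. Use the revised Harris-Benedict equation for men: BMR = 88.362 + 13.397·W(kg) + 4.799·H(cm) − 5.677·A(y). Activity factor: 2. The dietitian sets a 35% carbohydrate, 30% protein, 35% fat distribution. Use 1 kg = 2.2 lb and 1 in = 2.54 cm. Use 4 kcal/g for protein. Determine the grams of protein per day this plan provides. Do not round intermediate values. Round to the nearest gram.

409 g/day

Convert to metric: weight = 330 ÷ 2.2 = 150 kg; height = 75 × 2.54 = 190.5 cm.
Harris-Benedict: BMR = 88.362 + 13.397(150) + 4.799(190.5) − 5.677(50) = 2728.2715 kcal/day.
TEE = 2728.2715 × 2 = 5456.543 kcal/day.
Protein energy = 30% × 5456.543 = 1636.9629 kcal.
Protein = 1636.9629 ÷ 4 kcal/g = 409.2407 g.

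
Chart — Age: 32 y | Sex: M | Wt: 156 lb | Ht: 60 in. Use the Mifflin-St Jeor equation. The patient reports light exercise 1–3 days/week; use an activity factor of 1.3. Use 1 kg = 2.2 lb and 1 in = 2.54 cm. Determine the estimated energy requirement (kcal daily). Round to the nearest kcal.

1959 kcal daily

Convert to metric: weight = 156 ÷ 2.2 = 70.9091 kg; height = 60 × 2.54 = 152.4 cm.
Mifflin-St Jeor (male): BMR = 10(70.9091) + 6.25(152.4) − 5(32) + 5 = 709.0909 + 952.5 − 160 + 5 = 1506.5909 kcal/day.
TEE = BMR × activity factor = 1506.5909 × 1.3 = 1958.5682 kcal/day.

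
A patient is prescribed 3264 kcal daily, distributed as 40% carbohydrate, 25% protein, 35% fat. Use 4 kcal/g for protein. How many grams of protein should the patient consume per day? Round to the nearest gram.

204 g/day

Protein energy = 25% × 3264 = 816 kcal.
At 4 kcal/g: 816 ÷ 4 = 204 g.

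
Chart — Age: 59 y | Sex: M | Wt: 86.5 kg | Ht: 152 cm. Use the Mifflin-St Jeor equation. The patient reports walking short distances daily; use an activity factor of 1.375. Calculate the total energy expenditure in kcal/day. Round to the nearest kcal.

2097 kcal/day

Mifflin-St Jeor (male): BMR = 10(86.5) + 6.25(152) − 5(59) + 5 = 865 + 950 − 295 + 5 = 1525 kcal/day.
TEE = BMR × activity factor = 1525 × 1.375 = 2096.875 kcal/day.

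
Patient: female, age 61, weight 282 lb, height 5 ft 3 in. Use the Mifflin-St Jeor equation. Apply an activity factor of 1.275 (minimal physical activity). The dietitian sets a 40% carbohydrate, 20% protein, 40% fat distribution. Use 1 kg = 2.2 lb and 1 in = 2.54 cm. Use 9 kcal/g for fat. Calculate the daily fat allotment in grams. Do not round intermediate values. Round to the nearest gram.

103 g/day

Convert to metric: weight = 282 ÷ 2.2 = 128.1818 kg; height = (5×12 + 3) × 2.54 = 63 × 2.54 = 160.02 cm.
Mifflin-St Jeor (female): BMR = 10(128.1818) + 6.25(160.02) − 5(61) − 161 = 1281.8182 + 1000.125 − 305 − 161 = 1815.9432 kcal/day.
TEE = 1815.9432 × 1.275 = 2315.3276 kcal/day.
Fat energy = 40% × 2315.3276 = 926.131 kcal.
Fat = 926.131 ÷ 9 kcal/g = 102.9034 g.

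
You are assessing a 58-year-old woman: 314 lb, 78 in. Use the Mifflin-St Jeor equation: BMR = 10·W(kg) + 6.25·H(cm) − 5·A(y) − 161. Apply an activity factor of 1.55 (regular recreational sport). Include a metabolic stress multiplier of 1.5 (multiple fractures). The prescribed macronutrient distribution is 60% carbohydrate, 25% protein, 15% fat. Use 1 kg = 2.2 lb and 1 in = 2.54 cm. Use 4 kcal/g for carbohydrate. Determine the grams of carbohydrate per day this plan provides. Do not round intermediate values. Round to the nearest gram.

772 g/day

Convert to metric: weight = 314 ÷ 2.2 = 142.7273 kg; height = 78 × 2.54 = 198.12 cm.
Mifflin-St Jeor (female): BMR = 10(142.7273) + 6.25(198.12) − 5(58) − 161 = 1427.2727 + 1238.25 − 290 − 161 = 2214.5227 kcal/day.
TEE = 2214.5227 × 1.55 = 3432.5102 kcal/day.
With stress factor 1.5: 3432.5102 × 1.5 = 5148.7653 kcal/day.
Carbohydrate energy = 60% × 5148.7653 = 3089.2592 kcal.
Carbohydrate = 3089.2592 ÷ 4 kcal/g = 772.3148 g.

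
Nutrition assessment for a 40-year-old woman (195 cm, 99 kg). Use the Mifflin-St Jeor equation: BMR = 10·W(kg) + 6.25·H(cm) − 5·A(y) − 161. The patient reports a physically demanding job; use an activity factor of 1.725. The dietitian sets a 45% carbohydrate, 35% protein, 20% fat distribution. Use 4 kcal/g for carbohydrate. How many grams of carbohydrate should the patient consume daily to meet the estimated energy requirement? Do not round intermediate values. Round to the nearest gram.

359 g/day

Mifflin-St Jeor (female): BMR = 10(99) + 6.25(195) − 5(40) − 161 = 990 + 1218.75 − 200 − 161 = 1847.75 kcal/day.
TEE = 1847.75 × 1.725 = 3187.3688 kcal/day.
Carbohydrate energy = 45% × 3187.3688 = 1434.3159 kcal.
Carbohydrate = 1434.3159 ÷ 4 kcal/g = 358.579 g.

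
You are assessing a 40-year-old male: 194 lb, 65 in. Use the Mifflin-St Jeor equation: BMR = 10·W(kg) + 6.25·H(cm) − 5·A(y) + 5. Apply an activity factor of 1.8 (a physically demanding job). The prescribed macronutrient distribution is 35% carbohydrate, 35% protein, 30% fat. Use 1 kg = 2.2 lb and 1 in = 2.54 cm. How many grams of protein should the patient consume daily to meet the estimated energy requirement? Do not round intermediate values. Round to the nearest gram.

271 g/day

Convert to metric: weight = 194 ÷ 2.2 = 88.1818 kg; height = 65 × 2.54 = 165.1 cm.
Mifflin-St Jeor (male): BMR = 10(88.1818) + 6.25(165.1) − 5(40) + 5 = 881.8182 + 1031.875 − 200 + 5 = 1718.6932 kcal/day.
TEE = 1718.6932 × 1.8 = 3093.6477 kcal/day.
Protein energy = 35% × 3093.6477 = 1082.7767 kcal.
Protein = 1082.7767 ÷ 4 kcal/g = 270.6942 g.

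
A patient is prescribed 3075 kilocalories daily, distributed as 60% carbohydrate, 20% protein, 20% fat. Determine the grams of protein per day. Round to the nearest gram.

154 g/day

Protein energy = 20% × 3075 = 615 kcal.
At 4 kcal/g: 615 ÷ 4 = 153.75 g.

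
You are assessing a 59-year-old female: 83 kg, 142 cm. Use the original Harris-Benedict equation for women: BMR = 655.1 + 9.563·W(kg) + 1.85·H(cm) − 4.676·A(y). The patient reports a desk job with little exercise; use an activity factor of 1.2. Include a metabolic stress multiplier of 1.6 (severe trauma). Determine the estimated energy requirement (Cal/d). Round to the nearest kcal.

Harris-Benedict: BMR = 655.1 + 9.563(83) + 1.85(142) − 4.676(59) = 1435.645 kcal/day.
TEE = BMR × activity factor = 1435.645 × 1.2 = 1722.774 kcal/day.
Apply stress factor: 1722.774 × 1.6 = 2756.4384 kcal/day.

2756 Cal/d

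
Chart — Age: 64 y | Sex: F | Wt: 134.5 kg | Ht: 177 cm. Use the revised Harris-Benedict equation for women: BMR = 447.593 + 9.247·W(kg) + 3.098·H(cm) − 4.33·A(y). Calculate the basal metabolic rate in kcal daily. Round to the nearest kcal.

1963 kcal daily

Harris-Benedict: BMR = 447.593 + 9.247(134.5) + 3.098(177) − 4.33(64) = 1962.5405 kcal/day.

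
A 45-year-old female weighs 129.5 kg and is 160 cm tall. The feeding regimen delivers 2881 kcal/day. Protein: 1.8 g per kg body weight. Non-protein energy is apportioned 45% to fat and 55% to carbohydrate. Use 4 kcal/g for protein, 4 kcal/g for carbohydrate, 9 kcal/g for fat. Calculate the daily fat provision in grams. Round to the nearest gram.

Protein = 1.8 × 129.5 = 233.1 g → 233.1 × 4 = 932.4 kcal.
Non-protein calories = 2881 − 932.4 = 1948.6 kcal.
Fat: 45% × 1948.6 = 876.87 kcal; carbohydrate: 1071.73 kcal.
Fat: 876.87 kcal ÷ 9 kcal/g = 97.43 g.

97 g/day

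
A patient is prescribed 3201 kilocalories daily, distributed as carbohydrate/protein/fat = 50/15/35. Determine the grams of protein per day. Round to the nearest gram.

Protein energy = 15% × 3201 = 480.15 kcal.
At 4 kcal/g: 480.15 ÷ 4 = 120.0375 g.

120 g/day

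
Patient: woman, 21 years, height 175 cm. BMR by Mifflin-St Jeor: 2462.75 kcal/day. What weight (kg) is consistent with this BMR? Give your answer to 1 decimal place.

2462.75 = 10·W + 6.25(175) − 5(21) − 161
10·W = 2462.75 − 827.75 = 1635, so W = 163.5 kg.

163.5 kg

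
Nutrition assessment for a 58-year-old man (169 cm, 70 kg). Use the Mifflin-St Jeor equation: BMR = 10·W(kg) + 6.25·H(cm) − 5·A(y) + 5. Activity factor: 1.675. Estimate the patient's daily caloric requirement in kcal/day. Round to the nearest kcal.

Mifflin-St Jeor (male): BMR = 10(70) + 6.25(169) − 5(58) + 5 = 700 + 1056.25 − 290 + 5 = 1471.25 kcal/day.
TEE = BMR × activity factor = 1471.25 × 1.675 = 2464.3438 kcal/day.

2464 kcal/day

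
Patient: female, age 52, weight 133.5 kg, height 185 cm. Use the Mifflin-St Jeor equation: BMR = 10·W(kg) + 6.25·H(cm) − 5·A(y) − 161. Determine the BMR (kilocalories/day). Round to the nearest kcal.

2070 kilocalories/day

Mifflin-St Jeor (female): BMR = 10(133.5) + 6.25(185) − 5(52) − 161 = 1335 + 1156.25 − 260 − 161 = 2070.25 kcal/day.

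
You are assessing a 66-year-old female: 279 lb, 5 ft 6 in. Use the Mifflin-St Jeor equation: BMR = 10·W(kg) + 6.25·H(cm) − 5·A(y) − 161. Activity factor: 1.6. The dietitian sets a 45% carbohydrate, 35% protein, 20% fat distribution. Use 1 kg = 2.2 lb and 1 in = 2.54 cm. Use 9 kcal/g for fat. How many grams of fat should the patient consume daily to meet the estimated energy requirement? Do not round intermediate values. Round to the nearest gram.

Convert to metric: weight = 279 ÷ 2.2 = 126.8182 kg; height = (5×12 + 6) × 2.54 = 66 × 2.54 = 167.64 cm.
Mifflin-St Jeor (female): BMR = 10(126.8182) + 6.25(167.64) − 5(66) − 161 = 1268.1818 + 1047.75 − 330 − 161 = 1824.9318 kcal/day.
TEE = 1824.9318 × 1.6 = 2919.8909 kcal/day.
Fat energy = 20% × 2919.8909 = 583.9782 kcal.
Fat = 583.9782 ÷ 9 kcal/g = 64.8865 g.

65 g/day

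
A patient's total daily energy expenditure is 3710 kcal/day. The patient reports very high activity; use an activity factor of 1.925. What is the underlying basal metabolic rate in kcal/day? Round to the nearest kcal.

1927 kcal/day

BMR = TEE ÷ activity factor = 3710 ÷ 1.925 = 1927.2727 kcal/day.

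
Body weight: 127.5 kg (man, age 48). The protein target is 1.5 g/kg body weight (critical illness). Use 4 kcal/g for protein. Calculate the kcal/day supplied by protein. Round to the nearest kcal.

765 kcal/day

Protein = 1.5 g/kg × 127.5 kg = 191.25 g/day.
Protein energy = 191.25 g × 4 kcal/g = 765 kcal/day.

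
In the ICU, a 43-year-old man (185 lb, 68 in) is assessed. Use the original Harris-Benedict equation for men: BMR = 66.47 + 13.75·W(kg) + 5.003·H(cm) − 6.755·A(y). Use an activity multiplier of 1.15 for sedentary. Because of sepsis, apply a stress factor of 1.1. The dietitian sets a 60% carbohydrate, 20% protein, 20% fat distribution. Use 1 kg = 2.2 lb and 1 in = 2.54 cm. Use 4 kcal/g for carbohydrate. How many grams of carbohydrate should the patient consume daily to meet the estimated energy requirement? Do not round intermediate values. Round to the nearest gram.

341 g/day

Convert to metric: weight = 185 ÷ 2.2 = 84.0909 kg; height = 68 × 2.54 = 172.72 cm.
Harris-Benedict: BMR = 66.47 + 13.75(84.0909) + 5.003(172.72) − 6.755(43) = 1796.3732 kcal/day.
TEE = 1796.3732 × 1.15 = 2065.8291 kcal/day.
With stress factor 1.1: 2065.8291 × 1.1 = 2272.412 kcal/day.
Carbohydrate energy = 60% × 2272.412 = 1363.4472 kcal.
Carbohydrate = 1363.4472 ÷ 4 kcal/g = 340.8618 g.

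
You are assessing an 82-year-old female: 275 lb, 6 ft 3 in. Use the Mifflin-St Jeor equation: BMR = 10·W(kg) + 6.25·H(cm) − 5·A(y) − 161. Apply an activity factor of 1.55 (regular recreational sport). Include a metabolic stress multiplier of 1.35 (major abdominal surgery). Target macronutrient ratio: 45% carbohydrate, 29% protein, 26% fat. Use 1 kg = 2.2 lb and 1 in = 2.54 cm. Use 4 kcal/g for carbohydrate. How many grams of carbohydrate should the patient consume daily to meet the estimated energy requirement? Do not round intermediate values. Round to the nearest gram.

440 g/day

Convert to metric: weight = 275 ÷ 2.2 = 125 kg; height = (6×12 + 3) × 2.54 = 75 × 2.54 = 190.5 cm.
Mifflin-St Jeor (female): BMR = 10(125) + 6.25(190.5) − 5(82) − 161 = 1250 + 1190.625 − 410 − 161 = 1869.625 kcal/day.
TEE = 1869.625 × 1.55 = 2897.9188 kcal/day.
With stress factor 1.35: 2897.9188 × 1.35 = 3912.1903 kcal/day.
Carbohydrate energy = 45% × 3912.1903 = 1760.4856 kcal.
Carbohydrate = 1760.4856 ÷ 4 kcal/g = 440.1214 g.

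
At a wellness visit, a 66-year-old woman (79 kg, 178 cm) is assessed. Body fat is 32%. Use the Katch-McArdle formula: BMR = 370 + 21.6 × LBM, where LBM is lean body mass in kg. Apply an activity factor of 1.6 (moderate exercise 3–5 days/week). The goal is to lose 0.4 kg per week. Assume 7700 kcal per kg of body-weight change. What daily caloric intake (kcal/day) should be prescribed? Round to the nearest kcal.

LBM = 79 × (1 − 0.32) = 53.72 kg. Katch-McArdle: BMR = 370 + 21.6 × 53.72 = 1530.352 kcal/day.
TEE = 1530.352 × 1.6 = 2448.5632 kcal/day.
Required daily deficit = 0.4 × 7700 ÷ 7 = 440 kcal/day.
Target intake = 2448.5632 − 440 = 2008.5632 kcal/day.

2009 kcal/day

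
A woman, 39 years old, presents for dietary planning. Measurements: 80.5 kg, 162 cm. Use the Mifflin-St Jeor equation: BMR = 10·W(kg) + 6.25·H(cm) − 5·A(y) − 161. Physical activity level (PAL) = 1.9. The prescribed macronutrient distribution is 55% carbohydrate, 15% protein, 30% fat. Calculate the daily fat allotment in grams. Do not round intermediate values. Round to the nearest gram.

Mifflin-St Jeor (female): BMR = 10(80.5) + 6.25(162) − 5(39) − 161 = 805 + 1012.5 − 195 − 161 = 1461.5 kcal/day.
TEE = 1461.5 × 1.9 = 2776.85 kcal/day.
Fat energy = 30% × 2776.85 = 833.055 kcal.
Fat = 833.055 ÷ 9 kcal/g = 92.5617 g.

93 g/day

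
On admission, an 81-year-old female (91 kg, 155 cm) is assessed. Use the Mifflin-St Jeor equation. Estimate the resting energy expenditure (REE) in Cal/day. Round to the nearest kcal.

1313 Cal/day

Mifflin-St Jeor (female): BMR = 10(91) + 6.25(155) − 5(81) − 161 = 910 + 968.75 − 405 − 161 = 1312.75 kcal/day.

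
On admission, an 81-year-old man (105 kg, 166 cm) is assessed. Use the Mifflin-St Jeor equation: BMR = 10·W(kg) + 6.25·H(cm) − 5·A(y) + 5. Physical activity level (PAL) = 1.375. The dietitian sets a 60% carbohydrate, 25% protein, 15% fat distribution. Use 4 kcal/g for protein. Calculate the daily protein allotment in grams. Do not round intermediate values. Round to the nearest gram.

Mifflin-St Jeor (male): BMR = 10(105) + 6.25(166) − 5(81) + 5 = 1050 + 1037.5 − 405 + 5 = 1687.5 kcal/day.
TEE = 1687.5 × 1.375 = 2320.3125 kcal/day.
Protein energy = 25% × 2320.3125 = 580.0781 kcal.
Protein = 580.0781 ÷ 4 kcal/g = 145.0195 g.

145 g/day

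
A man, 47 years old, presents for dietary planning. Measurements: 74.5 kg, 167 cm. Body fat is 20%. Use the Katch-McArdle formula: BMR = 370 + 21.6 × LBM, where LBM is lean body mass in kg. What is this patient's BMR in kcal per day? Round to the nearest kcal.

LBM = 74.5 × (1 − 0.2) = 59.6 kg. Katch-McArdle: BMR = 370 + 21.6 × 59.6 = 1657.36 kcal/day.

1657 kcal per day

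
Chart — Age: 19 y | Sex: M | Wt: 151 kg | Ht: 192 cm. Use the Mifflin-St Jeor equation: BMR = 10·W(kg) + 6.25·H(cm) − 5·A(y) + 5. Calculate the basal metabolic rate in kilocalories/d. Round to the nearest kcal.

Mifflin-St Jeor (male): BMR = 10(151) + 6.25(192) − 5(19) + 5 = 1510 + 1200 − 95 + 5 = 2620 kcal/day.

2620 kilocalories/d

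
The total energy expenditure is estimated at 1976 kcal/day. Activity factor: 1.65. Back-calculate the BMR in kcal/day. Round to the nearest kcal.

BMR = TEE ÷ activity factor = 1976 ÷ 1.65 = 1197.5758 kcal/day.

1198 kcal/day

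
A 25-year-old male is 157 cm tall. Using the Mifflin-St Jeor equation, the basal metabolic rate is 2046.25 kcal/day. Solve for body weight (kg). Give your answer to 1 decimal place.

118.5 kg

2046.25 = 10·W + 6.25(157) − 5(25) + 5
10·W = 2046.25 − 861.25 = 1185, so W = 118.5 kg.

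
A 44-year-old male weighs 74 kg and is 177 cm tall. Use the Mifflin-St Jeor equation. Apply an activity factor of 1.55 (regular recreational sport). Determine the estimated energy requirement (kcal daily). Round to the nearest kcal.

2528 kcal daily

Mifflin-St Jeor (male): BMR = 10(74) + 6.25(177) − 5(44) + 5 = 740 + 1106.25 − 220 + 5 = 1631.25 kcal/day.
TEE = BMR × activity factor = 1631.25 × 1.55 = 2528.4375 kcal/day.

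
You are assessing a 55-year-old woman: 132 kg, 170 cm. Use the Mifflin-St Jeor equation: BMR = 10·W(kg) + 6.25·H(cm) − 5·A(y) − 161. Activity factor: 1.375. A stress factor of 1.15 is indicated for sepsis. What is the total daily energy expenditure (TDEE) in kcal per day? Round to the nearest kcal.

3078 kcal per day

Mifflin-St Jeor (female): BMR = 10(132) + 6.25(170) − 5(55) − 161 = 1320 + 1062.5 − 275 − 161 = 1946.5 kcal/day.
TEE = BMR × activity factor = 1946.5 × 1.375 = 2676.4375 kcal/day.
Apply stress factor: 2676.4375 × 1.15 = 3077.9031 kcal/day.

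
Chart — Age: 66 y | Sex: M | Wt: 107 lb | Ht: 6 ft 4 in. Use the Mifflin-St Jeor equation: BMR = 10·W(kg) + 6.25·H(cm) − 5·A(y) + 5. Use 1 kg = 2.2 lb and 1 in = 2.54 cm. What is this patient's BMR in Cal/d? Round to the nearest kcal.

1368 Cal/d

Convert to metric: weight = 107 ÷ 2.2 = 48.6364 kg; height = (6×12 + 4) × 2.54 = 76 × 2.54 = 193.04 cm.
Mifflin-St Jeor (male): BMR = 10(48.6364) + 6.25(193.04) − 5(66) + 5 = 486.3636 + 1206.5 − 330 + 5 = 1367.8636 kcal/day.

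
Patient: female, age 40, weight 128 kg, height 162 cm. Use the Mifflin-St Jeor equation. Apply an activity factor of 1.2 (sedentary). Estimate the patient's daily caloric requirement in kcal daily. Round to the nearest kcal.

2318 kcal daily

Mifflin-St Jeor (female): BMR = 10(128) + 6.25(162) − 5(40) − 161 = 1280 + 1012.5 − 200 − 161 = 1931.5 kcal/day.
TEE = BMR × activity factor = 1931.5 × 1.2 = 2317.8 kcal/day.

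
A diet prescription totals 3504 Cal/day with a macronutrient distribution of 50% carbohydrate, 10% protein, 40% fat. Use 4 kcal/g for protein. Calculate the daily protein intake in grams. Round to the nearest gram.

88 g/day

Protein energy = 10% × 3504 = 350.4 kcal.
At 4 kcal/g: 350.4 ÷ 4 = 87.6 g.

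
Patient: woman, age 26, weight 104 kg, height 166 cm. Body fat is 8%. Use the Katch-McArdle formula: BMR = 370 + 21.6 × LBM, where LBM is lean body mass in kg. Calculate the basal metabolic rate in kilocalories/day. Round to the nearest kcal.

2437 kilocalories/day

LBM = 104 × (1 − 0.08) = 95.68 kg. Katch-McArdle: BMR = 370 + 21.6 × 95.68 = 2436.688 kcal/day.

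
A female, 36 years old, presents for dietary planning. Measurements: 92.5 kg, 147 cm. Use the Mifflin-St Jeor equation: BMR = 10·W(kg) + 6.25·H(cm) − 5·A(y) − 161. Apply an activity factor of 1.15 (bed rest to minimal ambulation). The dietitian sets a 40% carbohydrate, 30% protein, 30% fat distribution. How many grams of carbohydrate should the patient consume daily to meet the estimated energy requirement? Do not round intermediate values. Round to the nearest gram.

Mifflin-St Jeor (female): BMR = 10(92.5) + 6.25(147) − 5(36) − 161 = 925 + 918.75 − 180 − 161 = 1502.75 kcal/day.
TEE = 1502.75 × 1.15 = 1728.1625 kcal/day.
Carbohydrate energy = 40% × 1728.1625 = 691.265 kcal.
Carbohydrate = 691.265 ÷ 4 kcal/g = 172.8163 g.

173 g/day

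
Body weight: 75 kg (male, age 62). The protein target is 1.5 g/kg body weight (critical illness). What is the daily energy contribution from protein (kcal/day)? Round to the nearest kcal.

450 kcal/day

Protein = 1.5 g/kg × 75 kg = 112.5 g/day.
Protein energy = 112.5 g × 4 kcal/g = 450 kcal/day.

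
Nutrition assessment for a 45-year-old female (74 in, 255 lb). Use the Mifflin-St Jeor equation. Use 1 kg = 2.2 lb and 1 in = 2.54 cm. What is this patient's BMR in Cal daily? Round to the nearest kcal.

Convert to metric: weight = 255 ÷ 2.2 = 115.9091 kg; height = 74 × 2.54 = 187.96 cm.
Mifflin-St Jeor (female): BMR = 10(115.9091) + 6.25(187.96) − 5(45) − 161 = 1159.0909 + 1174.75 − 225 − 161 = 1947.8409 kcal/day.

1948 Cal daily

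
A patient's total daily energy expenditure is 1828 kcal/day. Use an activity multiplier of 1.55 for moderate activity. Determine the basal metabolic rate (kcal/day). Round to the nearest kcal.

1179 kcal/day

BMR = TEE ÷ activity factor = 1828 ÷ 1.55 = 1179.3548 kcal/day.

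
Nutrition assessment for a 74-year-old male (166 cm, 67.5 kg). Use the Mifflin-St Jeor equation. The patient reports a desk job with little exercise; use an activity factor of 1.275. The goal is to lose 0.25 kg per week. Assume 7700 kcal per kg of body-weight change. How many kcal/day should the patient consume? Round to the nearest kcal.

Mifflin-St Jeor (male): BMR = 10(67.5) + 6.25(166) − 5(74) + 5 = 675 + 1037.5 − 370 + 5 = 1347.5 kcal/day.
TEE = 1347.5 × 1.275 = 1718.0625 kcal/day.
Required daily deficit = 0.25 × 7700 ÷ 7 = 275 kcal/day.
Target intake = 1718.0625 − 275 = 1443.0625 kcal/day.

1443 kcal/day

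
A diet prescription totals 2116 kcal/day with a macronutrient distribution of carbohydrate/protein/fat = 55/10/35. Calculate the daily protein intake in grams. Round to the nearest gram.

Protein energy = 10% × 2116 = 211.6 kcal.
At 4 kcal/g: 211.6 ÷ 4 = 52.9 g.

53 g/day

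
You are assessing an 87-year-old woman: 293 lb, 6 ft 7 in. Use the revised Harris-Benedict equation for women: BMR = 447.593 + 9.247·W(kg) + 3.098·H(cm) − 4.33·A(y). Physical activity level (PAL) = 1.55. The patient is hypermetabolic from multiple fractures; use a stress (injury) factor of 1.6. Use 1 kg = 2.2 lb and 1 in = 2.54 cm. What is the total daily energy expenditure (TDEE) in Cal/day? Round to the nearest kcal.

4772 Cal/day

Convert to metric: weight = 293 ÷ 2.2 = 133.1818 kg; height = (6×12 + 7) × 2.54 = 79 × 2.54 = 200.66 cm.
Harris-Benedict: BMR = 447.593 + 9.247(133.1818) + 3.098(200.66) − 4.33(87) = 1924.06 kcal/day.
TEE = BMR × activity factor = 1924.06 × 1.55 = 2982.2929 kcal/day.
Apply stress factor: 2982.2929 × 1.6 = 4771.6687 kcal/day.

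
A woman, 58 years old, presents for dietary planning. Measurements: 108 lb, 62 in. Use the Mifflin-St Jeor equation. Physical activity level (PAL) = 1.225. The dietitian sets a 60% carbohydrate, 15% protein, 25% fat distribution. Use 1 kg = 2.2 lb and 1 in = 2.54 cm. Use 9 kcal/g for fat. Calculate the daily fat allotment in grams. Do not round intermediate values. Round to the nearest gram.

Convert to metric: weight = 108 ÷ 2.2 = 49.0909 kg; height = 62 × 2.54 = 157.48 cm.
Mifflin-St Jeor (female): BMR = 10(49.0909) + 6.25(157.48) − 5(58) − 161 = 490.9091 + 984.25 − 290 − 161 = 1024.1591 kcal/day.
TEE = 1024.1591 × 1.225 = 1254.5949 kcal/day.
Fat energy = 25% × 1254.5949 = 313.6487 kcal.
Fat = 313.6487 ÷ 9 kcal/g = 34.8499 g.

35 g/day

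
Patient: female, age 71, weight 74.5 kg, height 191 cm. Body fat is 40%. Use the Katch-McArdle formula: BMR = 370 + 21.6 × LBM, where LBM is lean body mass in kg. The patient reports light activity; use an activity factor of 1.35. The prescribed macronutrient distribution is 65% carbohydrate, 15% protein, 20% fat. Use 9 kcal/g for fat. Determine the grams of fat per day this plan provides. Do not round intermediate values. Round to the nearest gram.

40 g/day

LBM = 74.5 × (1 − 0.4) = 44.7 kg. Katch-McArdle: BMR = 370 + 21.6 × 44.7 = 1335.52 kcal/day.
TEE = 1335.52 × 1.35 = 1802.952 kcal/day.
Fat energy = 20% × 1802.952 = 360.5904 kcal.
Fat = 360.5904 ÷ 9 kcal/g = 40.0656 g.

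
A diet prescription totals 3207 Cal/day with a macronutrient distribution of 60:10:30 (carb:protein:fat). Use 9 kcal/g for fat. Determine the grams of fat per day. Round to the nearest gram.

107 g/day

Fat energy = 30% × 3207 = 962.1 kcal.
At 9 kcal/g: 962.1 ÷ 9 = 106.9 g.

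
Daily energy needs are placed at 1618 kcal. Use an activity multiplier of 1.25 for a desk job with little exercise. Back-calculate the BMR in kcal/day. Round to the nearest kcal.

BMR = TEE ÷ activity factor = 1618 ÷ 1.25 = 1294.4 kcal/day.

1294 kcal/day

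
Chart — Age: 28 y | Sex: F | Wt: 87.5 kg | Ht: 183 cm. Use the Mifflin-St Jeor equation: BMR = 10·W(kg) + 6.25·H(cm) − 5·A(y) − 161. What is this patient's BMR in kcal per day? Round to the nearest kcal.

1718 kcal per day

Mifflin-St Jeor (female): BMR = 10(87.5) + 6.25(183) − 5(28) − 161 = 875 + 1143.75 − 140 − 161 = 1717.75 kcal/day.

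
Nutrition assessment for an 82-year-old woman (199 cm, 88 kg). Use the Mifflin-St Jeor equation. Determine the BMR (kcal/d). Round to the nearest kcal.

1553 kcal/d

Mifflin-St Jeor (female): BMR = 10(88) + 6.25(199) − 5(82) − 161 = 880 + 1243.75 − 410 − 161 = 1552.75 kcal/day.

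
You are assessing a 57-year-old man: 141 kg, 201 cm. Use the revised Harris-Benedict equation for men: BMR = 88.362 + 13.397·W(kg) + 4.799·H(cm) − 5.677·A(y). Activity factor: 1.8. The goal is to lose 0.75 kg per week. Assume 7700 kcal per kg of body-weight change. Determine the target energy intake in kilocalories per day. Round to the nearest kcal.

Harris-Benedict: BMR = 88.362 + 13.397(141) + 4.799(201) − 5.677(57) = 2618.349 kcal/day.
TEE = 2618.349 × 1.8 = 4713.0282 kcal/day.
Required daily deficit = 0.75 × 7700 ÷ 7 = 825 kcal/day.
Target intake = 4713.0282 − 825 = 3888.0282 kcal/day.

3888 kilocalories per day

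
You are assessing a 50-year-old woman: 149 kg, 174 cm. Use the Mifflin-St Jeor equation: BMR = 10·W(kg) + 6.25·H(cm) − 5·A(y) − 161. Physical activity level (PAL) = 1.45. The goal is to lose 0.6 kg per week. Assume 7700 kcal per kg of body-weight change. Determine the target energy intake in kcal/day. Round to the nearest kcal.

Mifflin-St Jeor (female): BMR = 10(149) + 6.25(174) − 5(50) − 161 = 1490 + 1087.5 − 250 − 161 = 2166.5 kcal/day.
TEE = 2166.5 × 1.45 = 3141.425 kcal/day.
Required daily deficit = 0.6 × 7700 ÷ 7 = 660 kcal/day.
Target intake = 3141.425 − 660 = 2481.425 kcal/day.

2481 kcal/day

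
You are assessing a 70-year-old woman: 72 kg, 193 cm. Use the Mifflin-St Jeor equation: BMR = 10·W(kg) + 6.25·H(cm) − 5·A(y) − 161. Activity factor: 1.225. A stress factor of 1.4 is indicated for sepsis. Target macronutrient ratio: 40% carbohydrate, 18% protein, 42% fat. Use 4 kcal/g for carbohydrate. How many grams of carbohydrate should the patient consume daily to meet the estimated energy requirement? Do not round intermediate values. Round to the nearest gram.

Mifflin-St Jeor (female): BMR = 10(72) + 6.25(193) − 5(70) − 161 = 720 + 1206.25 − 350 − 161 = 1415.25 kcal/day.
TEE = 1415.25 × 1.225 = 1733.6813 kcal/day.
With stress factor 1.4: 1733.6813 × 1.4 = 2427.1538 kcal/day.
Carbohydrate energy = 40% × 2427.1538 = 970.8615 kcal.
Carbohydrate = 970.8615 ÷ 4 kcal/g = 242.7154 g.

243 g/day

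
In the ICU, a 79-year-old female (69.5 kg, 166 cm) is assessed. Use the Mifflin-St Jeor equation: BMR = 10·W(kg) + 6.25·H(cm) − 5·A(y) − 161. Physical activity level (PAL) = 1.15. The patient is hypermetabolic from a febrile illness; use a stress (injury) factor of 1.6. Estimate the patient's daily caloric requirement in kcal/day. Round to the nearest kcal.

Mifflin-St Jeor (female): BMR = 10(69.5) + 6.25(166) − 5(79) − 161 = 695 + 1037.5 − 395 − 161 = 1176.5 kcal/day.
TEE = BMR × activity factor = 1176.5 × 1.15 = 1352.975 kcal/day.
Apply stress factor: 1352.975 × 1.6 = 2164.76 kcal/day.

2165 kcal/day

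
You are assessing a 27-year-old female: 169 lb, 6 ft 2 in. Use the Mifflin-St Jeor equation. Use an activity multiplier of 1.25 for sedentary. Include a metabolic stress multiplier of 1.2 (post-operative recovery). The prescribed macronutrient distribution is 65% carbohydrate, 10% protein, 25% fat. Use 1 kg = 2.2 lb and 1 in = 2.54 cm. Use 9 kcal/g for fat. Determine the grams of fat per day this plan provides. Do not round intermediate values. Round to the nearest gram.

Convert to metric: weight = 169 ÷ 2.2 = 76.8182 kg; height = (6×12 + 2) × 2.54 = 74 × 2.54 = 187.96 cm.
Mifflin-St Jeor (female): BMR = 10(76.8182) + 6.25(187.96) − 5(27) − 161 = 768.1818 + 1174.75 − 135 − 161 = 1646.9318 kcal/day.
TEE = 1646.9318 × 1.25 = 2058.6648 kcal/day.
With stress factor 1.2: 2058.6648 × 1.2 = 2470.3977 kcal/day.
Fat energy = 25% × 2470.3977 = 617.5994 kcal.
Fat = 617.5994 ÷ 9 kcal/g = 68.6222 g.

69 g/day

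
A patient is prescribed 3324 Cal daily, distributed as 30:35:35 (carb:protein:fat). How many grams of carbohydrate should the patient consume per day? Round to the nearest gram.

249 g/day

Carbohydrate energy = 30% × 3324 = 997.2 kcal.
At 4 kcal/g: 997.2 ÷ 4 = 249.3 g.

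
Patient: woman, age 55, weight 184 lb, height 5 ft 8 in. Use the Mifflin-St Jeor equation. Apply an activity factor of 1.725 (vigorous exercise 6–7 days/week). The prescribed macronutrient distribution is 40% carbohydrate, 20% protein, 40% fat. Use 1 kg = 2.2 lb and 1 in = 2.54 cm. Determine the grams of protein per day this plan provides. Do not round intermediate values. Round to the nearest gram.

Convert to metric: weight = 184 ÷ 2.2 = 83.6364 kg; height = (5×12 + 8) × 2.54 = 68 × 2.54 = 172.72 cm.
Mifflin-St Jeor (female): BMR = 10(83.6364) + 6.25(172.72) − 5(55) − 161 = 836.3636 + 1079.5 − 275 − 161 = 1479.8636 kcal/day.
TEE = 1479.8636 × 1.725 = 2552.7648 kcal/day.
Protein energy = 20% × 2552.7648 = 510.553 kcal.
Protein = 510.553 ÷ 4 kcal/g = 127.6382 g.

128 g/day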